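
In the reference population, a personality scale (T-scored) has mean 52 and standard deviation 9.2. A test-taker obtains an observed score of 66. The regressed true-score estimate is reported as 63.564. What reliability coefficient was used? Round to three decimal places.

T̂ = ρX + (1 − ρ)μ  ⇒  T̂ − μ = ρ(X − μ)
ρ = (T̂ − μ)/(X − μ) = (63.564 − 52) / (66 − 52) = 11.564 / 14.0 = 0.82600

0.826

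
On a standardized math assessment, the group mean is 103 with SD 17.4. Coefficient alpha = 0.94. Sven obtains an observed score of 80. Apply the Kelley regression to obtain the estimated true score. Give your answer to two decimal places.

Weight the observed score by reliability and the mean by (1 − reliability): T̂ = 0.94·80 + 0.06·103 = 75.20 + 6.18 = 81.380.

81.38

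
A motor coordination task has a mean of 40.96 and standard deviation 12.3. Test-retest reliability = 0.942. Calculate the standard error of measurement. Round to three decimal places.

2.962

SEM = SD · √(1 − ρ) = 12.3 × √0.058 = 12.3 × 0.2408 = 2.9622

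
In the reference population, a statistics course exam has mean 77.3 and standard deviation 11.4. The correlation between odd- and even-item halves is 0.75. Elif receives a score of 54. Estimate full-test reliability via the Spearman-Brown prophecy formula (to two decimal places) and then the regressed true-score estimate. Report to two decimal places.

Spearman-Brown: ρ = 2r/(1 + r) = 2(0.75)/(1 + 0.75) = 1.500/1.75 = 0.8571 → 0.86
Regress the observed score toward the mean by the unreliability: T̂ = 0.86·54 + 0.14·77.3 = 46.44 + 10.822 = 57.262.

57.26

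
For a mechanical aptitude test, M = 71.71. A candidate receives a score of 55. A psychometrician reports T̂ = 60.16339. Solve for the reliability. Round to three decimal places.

T̂ = ρX + (1 − ρ)μ  ⇒  T̂ − μ = ρ(X − μ)
ρ = (T̂ − μ)/(X − μ) = (60.16339 − 71.71) / (55 − 71.71) = -11.54661 / -16.71 = 0.69100

0.691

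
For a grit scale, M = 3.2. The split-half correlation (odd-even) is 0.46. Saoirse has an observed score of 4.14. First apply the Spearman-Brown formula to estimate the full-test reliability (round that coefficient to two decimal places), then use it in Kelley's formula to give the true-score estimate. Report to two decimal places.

Spearman-Brown: ρ = 2r/(1 + r) = 2(0.46)/(1 + 0.46) = 0.920/1.46 = 0.6301 → 0.63
T̂ = ρX + (1 − ρ)μ
  = 0.63 × 4.14 + 0.37 × 3.2
  = 2.6082 + 1.184
  = 3.792
  ≈ 3.79

3.79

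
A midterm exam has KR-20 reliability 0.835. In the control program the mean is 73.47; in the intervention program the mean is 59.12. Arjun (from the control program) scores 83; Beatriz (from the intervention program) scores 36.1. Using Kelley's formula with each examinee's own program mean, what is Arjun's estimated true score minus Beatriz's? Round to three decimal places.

41.529

T̂_Arjun = 0.835(83) + 0.165(73.47) = 81.42755
T̂_Beatriz = 0.835(36.1) + 0.165(59.12) = 39.89830
Difference = 81.42755 − 39.89830 = 41.52925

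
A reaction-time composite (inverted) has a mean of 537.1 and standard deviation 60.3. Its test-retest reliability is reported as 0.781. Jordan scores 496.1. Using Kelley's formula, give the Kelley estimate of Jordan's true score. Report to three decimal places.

T̂ = 0.781(496.1) + 0.219(537.1) = 387.4541 + 117.6249 = 505.0790 → 505.079

505.079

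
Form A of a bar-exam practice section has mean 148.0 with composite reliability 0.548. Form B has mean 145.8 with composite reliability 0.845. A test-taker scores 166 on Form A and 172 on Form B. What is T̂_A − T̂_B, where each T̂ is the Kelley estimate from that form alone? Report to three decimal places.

T̂_A = 0.548(166) + 0.452(148.0) = 157.86400
T̂_B = 0.845(172) + 0.155(145.8) = 167.93900
T̂_A − T̂_B = -10.07500

-10.075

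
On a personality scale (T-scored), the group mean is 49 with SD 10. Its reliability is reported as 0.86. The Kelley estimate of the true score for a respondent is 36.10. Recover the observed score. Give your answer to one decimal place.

T̂ = ρX + (1 − ρ)μ  ⇒  X = (T̂ − (1 − ρ)μ) / ρ
X = (36.10 − 0.14 × 49) / 0.86 = (36.10 − 6.86) / 0.86 = 29.24 / 0.86 = 34.000

34.0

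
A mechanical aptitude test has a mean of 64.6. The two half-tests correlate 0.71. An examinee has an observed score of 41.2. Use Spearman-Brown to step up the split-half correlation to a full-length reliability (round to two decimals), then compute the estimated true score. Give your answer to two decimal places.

45.18

Spearman-Brown: ρ = 2r/(1 + r) = 2(0.71)/(1 + 0.71) = 1.420/1.71 = 0.8304 → 0.83
T̂ = 0.83(41.2) + 0.17(64.6) = 34.196 + 10.982 = 45.178 → 45.18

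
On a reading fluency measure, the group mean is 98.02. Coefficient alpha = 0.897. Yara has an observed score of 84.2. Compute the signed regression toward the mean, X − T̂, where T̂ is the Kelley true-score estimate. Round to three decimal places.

T̂ = ρX + (1 − ρ)μ
  = 0.897 × 84.2 + 0.103 × 98.02
  = 75.5274 + 10.09606
  = 85.62346
  ≈ 85.6235
X − T̂ = 84.2 − 85.6235 = -1.4235 → -1.423

-1.423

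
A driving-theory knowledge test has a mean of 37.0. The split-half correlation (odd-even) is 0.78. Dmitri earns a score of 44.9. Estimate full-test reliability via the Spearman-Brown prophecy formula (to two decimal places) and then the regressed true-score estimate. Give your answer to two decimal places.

Spearman-Brown: ρ = 2r/(1 + r) = 2(0.78)/(1 + 0.78) = 1.560/1.78 = 0.8764 → 0.88
T̂ = 0.88(44.9) + 0.12(37.0) = 39.512 + 4.440 = 43.952 → 43.95

43.95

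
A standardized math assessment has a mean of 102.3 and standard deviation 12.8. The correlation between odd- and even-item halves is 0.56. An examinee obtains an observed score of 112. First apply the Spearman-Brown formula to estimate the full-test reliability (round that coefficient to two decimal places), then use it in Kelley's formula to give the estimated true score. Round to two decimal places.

Spearman-Brown: ρ = 2r/(1 + r) = 2(0.56)/(1 + 0.56) = 1.120/1.56 = 0.7179 → 0.72
Kelley's formula gives T̂ = 0.72·112 + 0.28·102.3 = 80.64 + 28.644 = 109.284.

109.28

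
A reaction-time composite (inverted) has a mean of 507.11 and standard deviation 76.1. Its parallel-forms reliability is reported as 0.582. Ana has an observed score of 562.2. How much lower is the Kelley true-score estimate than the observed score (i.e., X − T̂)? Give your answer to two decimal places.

23.03

Weight the observed score by reliability and the mean by (1 − reliability): T̂ = 0.582·562.2 + 0.418·507.11 = 327.2004 + 211.97198 = 539.1724.
X − T̂ = 562.2 − 539.172 = 23.028 → 23.03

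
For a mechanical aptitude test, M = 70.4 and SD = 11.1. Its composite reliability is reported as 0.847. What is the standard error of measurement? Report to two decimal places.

4.34

SEM = SD · √(1 − ρ) = 11.1 × √0.153 = 11.1 × 0.3912 = 4.342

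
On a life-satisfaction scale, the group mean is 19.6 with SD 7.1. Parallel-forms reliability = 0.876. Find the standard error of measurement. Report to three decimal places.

SEM = SD · √(1 − ρ) = 7.1 × √0.124 = 7.1 × 0.3521 = 2.5002

2.500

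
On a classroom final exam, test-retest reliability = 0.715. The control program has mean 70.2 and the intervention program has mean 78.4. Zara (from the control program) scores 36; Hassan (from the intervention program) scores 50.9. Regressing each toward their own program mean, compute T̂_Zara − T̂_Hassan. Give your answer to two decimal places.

T̂_Zara = 0.715(36) + 0.285(70.2) = 45.7470
T̂_Hassan = 0.715(50.9) + 0.285(78.4) = 58.7375
Difference = 45.7470 − 58.7375 = -12.9905

-12.99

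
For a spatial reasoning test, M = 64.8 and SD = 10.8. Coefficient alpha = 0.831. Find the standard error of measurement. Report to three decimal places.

4.440

SEM = SD · √(1 − ρ) = 10.8 × √0.169 = 10.8 × 0.4111 = 4.4398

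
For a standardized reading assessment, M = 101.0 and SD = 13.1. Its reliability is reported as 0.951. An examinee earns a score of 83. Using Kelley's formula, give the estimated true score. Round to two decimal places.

T̂ = 0.951(83) + 0.049(101.0) = 78.933 + 4.9490 = 83.882 → 83.88

83.88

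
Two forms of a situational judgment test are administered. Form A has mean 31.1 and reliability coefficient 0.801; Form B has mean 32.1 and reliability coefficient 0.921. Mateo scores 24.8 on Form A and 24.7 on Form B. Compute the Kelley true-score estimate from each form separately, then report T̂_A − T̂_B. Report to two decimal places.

0.77

T̂_A = 0.801(24.8) + 0.199(31.1) = 26.0537
T̂_B = 0.921(24.7) + 0.079(32.1) = 25.2846
T̂_A − T̂_B = 0.7691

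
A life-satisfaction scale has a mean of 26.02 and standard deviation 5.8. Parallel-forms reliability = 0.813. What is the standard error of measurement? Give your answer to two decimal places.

SEM = SD · √(1 − ρ) = 5.8 × √0.187 = 5.8 × 0.4324 = 2.508

2.51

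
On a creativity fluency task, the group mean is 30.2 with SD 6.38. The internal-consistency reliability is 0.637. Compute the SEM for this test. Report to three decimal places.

3.844

SEM = SD · √(1 − ρ) = 6.38 × √0.363 = 6.38 × 0.6025 = 3.8439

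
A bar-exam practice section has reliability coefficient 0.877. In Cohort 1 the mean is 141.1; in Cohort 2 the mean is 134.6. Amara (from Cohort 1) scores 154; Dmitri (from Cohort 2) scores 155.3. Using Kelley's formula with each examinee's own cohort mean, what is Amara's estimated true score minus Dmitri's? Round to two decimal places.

-0.34

T̂_Amara = 0.877(154) + 0.123(141.1) = 152.4133
T̂_Dmitri = 0.877(155.3) + 0.123(134.6) = 152.7539
Difference = 152.4133 − 152.7539 = -0.3406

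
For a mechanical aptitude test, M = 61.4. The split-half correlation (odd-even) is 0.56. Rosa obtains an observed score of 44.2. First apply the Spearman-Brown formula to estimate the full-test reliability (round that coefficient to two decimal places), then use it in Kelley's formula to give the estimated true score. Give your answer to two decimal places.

49.02

Spearman-Brown: ρ = 2r/(1 + r) = 2(0.56)/(1 + 0.56) = 1.120/1.56 = 0.7179 → 0.72
T̂ = ρX + (1 − ρ)μ
  = 0.72 × 44.2 + 0.28 × 61.4
  = 31.824 + 17.192
  = 49.016
  ≈ 49.02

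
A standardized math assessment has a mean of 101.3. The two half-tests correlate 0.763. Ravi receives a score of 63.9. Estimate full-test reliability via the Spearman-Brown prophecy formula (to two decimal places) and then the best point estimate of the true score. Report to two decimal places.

Spearman-Brown: ρ = 2r/(1 + r) = 2(0.763)/(1 + 0.763) = 1.5260/1.763 = 0.8656 → 0.87
T̂ = ρX + (1 − ρ)μ
  = 0.87 × 63.9 + 0.13 × 101.3
  = 55.593 + 13.169
  = 68.762
  ≈ 68.76

68.76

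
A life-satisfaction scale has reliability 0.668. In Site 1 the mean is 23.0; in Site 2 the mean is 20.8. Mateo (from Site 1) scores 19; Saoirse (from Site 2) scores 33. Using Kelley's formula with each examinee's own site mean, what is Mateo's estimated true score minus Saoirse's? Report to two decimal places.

-8.62

T̂_Mateo = 0.668(19) + 0.332(23.0) = 20.3280
T̂_Saoirse = 0.668(33) + 0.332(20.8) = 28.9496
Difference = 20.3280 − 28.9496 = -8.6216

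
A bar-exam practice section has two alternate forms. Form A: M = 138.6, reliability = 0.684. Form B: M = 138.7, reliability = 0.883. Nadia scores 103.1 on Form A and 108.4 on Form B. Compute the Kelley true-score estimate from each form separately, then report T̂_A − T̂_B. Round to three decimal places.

T̂_A = 0.684(103.1) + 0.316(138.6) = 114.31800
T̂_B = 0.883(108.4) + 0.117(138.7) = 111.94510
T̂_A − T̂_B = 2.37290

2.373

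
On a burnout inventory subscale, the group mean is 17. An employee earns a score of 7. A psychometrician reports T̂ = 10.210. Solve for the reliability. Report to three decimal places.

T̂ = ρX + (1 − ρ)μ  ⇒  T̂ − μ = ρ(X − μ)
ρ = (T̂ − μ)/(X − μ) = (10.210 − 17) / (7 − 17) = -6.790 / -10.0 = 0.67900

0.679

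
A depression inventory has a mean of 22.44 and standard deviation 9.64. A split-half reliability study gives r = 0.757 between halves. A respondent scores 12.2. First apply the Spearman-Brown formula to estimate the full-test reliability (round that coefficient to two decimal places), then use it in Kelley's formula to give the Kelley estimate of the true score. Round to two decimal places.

13.63

Spearman-Brown: ρ = 2r/(1 + r) = 2(0.757)/(1 + 0.757) = 1.5140/1.757 = 0.8617 → 0.86
Weight the observed score by reliability and the mean by (1 − reliability): T̂ = 0.86·12.2 + 0.14·22.44 = 10.492 + 3.1416 = 13.634.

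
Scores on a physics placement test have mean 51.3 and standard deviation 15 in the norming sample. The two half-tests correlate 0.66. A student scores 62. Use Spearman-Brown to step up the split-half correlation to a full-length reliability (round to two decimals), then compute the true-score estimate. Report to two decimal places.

59.86

Spearman-Brown: ρ = 2r/(1 + r) = 2(0.66)/(1 + 0.66) = 1.320/1.66 = 0.7952 → 0.80
Regress the observed score toward the mean by the unreliability: T̂ = 0.80·62 + 0.20·51.3 = 49.60 + 10.260 = 59.860.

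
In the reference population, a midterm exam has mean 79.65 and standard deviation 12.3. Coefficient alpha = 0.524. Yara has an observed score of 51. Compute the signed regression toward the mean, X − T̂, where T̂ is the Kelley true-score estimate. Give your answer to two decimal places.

-13.64

T̂ = 0.524(51) + 0.476(79.65) = 26.724 + 37.91340 = 64.6374 → 64.637
X − T̂ = 51 − 64.637 = -13.637 → -13.64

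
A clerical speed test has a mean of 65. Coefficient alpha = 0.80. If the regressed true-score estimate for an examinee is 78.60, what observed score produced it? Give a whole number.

82

T̂ = ρX + (1 − ρ)μ  ⇒  X = (T̂ − (1 − ρ)μ) / ρ
X = (78.60 − 0.20 × 65) / 0.80 = (78.60 − 13.00) / 0.80 = 65.60 / 0.80 = 82.00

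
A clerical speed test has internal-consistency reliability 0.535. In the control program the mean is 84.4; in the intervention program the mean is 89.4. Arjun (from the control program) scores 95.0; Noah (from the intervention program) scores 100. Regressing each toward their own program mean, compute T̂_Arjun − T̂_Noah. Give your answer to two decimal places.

T̂_Arjun = 0.535(95.0) + 0.465(84.4) = 90.0710
T̂_Noah = 0.535(100) + 0.465(89.4) = 95.0710
Difference = 90.0710 − 95.0710 = -5.0000

-5.00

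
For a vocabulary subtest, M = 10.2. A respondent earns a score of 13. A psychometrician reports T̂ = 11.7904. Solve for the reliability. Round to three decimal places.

T̂ = ρX + (1 − ρ)μ  ⇒  T̂ − μ = ρ(X − μ)
ρ = (T̂ − μ)/(X − μ) = (11.7904 − 10.2) / (13 − 10.2) = 1.5904 / 2.8 = 0.56800

0.568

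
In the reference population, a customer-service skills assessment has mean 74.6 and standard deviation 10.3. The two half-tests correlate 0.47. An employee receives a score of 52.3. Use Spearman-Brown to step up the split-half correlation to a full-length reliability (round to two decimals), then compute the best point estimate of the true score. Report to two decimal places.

Spearman-Brown: ρ = 2r/(1 + r) = 2(0.47)/(1 + 0.47) = 0.940/1.47 = 0.6395 → 0.64
T̂ = 0.64(52.3) + 0.36(74.6) = 33.472 + 26.856 = 60.328 → 60.33

60.33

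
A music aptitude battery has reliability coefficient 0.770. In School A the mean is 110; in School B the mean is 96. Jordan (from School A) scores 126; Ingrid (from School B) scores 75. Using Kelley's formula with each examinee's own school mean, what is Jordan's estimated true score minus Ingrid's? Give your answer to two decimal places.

42.49

T̂_Jordan = 0.770(126) + 0.230(110) = 122.3200
T̂_Ingrid = 0.770(75) + 0.230(96) = 79.8300
Difference = 122.3200 − 79.8300 = 42.4900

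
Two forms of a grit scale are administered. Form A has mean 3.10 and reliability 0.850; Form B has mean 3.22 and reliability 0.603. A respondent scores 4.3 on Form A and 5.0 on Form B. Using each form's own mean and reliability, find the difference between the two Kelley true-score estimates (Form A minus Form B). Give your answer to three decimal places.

T̂_A = 0.850(4.3) + 0.150(3.10) = 4.12000
T̂_B = 0.603(5.0) + 0.397(3.22) = 4.29334
T̂_A − T̂_B = -0.17334

-0.173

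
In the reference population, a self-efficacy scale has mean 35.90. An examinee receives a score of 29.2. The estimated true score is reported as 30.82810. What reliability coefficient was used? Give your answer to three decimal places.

0.757

T̂ = ρX + (1 − ρ)μ  ⇒  T̂ − μ = ρ(X − μ)
ρ = (T̂ − μ)/(X − μ) = (30.82810 − 35.90) / (29.2 − 35.90) = -5.07190 / -6.70 = 0.75700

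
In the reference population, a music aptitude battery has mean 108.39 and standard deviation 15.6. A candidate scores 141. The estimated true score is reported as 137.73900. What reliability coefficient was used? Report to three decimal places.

T̂ = ρX + (1 − ρ)μ  ⇒  T̂ − μ = ρ(X − μ)
ρ = (T̂ − μ)/(X − μ) = (137.73900 − 108.39) / (141 − 108.39) = 29.34900 / 32.61 = 0.90000

0.900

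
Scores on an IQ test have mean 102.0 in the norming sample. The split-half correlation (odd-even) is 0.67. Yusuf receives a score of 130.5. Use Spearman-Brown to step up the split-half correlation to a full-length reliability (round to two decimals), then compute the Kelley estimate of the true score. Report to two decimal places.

124.80

Spearman-Brown: ρ = 2r/(1 + r) = 2(0.67)/(1 + 0.67) = 1.340/1.67 = 0.8024 → 0.80
Regress the observed score toward the mean by the unreliability: T̂ = 0.80·130.5 + 0.20·102.0 = 104.400 + 20.400 = 124.800.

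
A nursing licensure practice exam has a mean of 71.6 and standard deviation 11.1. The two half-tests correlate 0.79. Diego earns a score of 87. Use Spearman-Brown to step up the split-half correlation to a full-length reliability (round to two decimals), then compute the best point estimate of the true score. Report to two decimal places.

85.15

Spearman-Brown: ρ = 2r/(1 + r) = 2(0.79)/(1 + 0.79) = 1.580/1.79 = 0.8827 → 0.88
T̂ = 0.88(87) + 0.12(71.6) = 76.56 + 8.592 = 85.152 → 85.15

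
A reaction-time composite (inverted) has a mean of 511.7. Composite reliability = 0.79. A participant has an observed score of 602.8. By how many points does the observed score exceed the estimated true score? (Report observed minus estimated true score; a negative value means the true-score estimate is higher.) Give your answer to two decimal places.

19.13

Kelley's formula gives T̂ = 0.79·602.8 + 0.21·511.7 = 476.212 + 107.457 = 583.6690.
X − T̂ = 602.8 − 583.669 = 19.131 → 19.13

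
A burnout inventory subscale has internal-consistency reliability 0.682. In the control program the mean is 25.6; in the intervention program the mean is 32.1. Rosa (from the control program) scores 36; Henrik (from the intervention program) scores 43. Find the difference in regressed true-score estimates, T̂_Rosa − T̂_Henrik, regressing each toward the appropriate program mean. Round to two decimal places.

-6.84

T̂_Rosa = 0.682(36) + 0.318(25.6) = 32.6928
T̂_Henrik = 0.682(43) + 0.318(32.1) = 39.5338
Difference = 32.6928 − 39.5338 = -6.8410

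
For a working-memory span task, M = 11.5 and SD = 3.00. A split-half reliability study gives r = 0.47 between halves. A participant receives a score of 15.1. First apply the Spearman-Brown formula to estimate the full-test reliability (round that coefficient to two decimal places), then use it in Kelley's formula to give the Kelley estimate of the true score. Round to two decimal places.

Spearman-Brown: ρ = 2r/(1 + r) = 2(0.47)/(1 + 0.47) = 0.940/1.47 = 0.6395 → 0.64
T̂ = ρX + (1 − ρ)μ
  = 0.64 × 15.1 + 0.36 × 11.5
  = 9.664 + 4.140
  = 13.804
  ≈ 13.80

13.80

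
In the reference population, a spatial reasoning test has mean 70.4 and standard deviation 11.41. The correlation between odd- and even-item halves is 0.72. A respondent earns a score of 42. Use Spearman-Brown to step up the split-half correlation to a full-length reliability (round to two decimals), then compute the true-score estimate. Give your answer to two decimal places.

46.54

Spearman-Brown: ρ = 2r/(1 + r) = 2(0.72)/(1 + 0.72) = 1.440/1.72 = 0.8372 → 0.84
T̂ = 0.84(42) + 0.16(70.4) = 35.28 + 11.264 = 46.544 → 46.54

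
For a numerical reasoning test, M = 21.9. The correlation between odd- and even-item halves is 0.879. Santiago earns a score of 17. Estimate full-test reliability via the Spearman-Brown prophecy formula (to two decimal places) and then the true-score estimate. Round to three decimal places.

17.294

Spearman-Brown: ρ = 2r/(1 + r) = 2(0.879)/(1 + 0.879) = 1.7580/1.879 = 0.9356 → 0.94
Regress the observed score toward the mean by the unreliability: T̂ = 0.94·17 + 0.06·21.9 = 15.98 + 1.314 = 17.2940.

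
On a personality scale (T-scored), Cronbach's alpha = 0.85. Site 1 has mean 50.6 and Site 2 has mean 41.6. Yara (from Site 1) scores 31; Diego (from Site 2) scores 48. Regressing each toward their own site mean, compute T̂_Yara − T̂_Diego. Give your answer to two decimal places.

T̂_Yara = 0.85(31) + 0.15(50.6) = 33.9400
T̂_Diego = 0.85(48) + 0.15(41.6) = 47.0400
Difference = 33.9400 − 47.0400 = -13.1000

-13.10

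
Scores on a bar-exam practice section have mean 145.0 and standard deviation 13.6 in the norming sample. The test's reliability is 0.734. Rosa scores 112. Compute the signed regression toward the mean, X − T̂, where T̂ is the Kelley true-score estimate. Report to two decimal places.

Weight the observed score by reliability and the mean by (1 − reliability): T̂ = 0.734·112 + 0.266·145.0 = 82.208 + 38.5700 = 120.7780.
X − T̂ = 112 − 120.778 = -8.778 → -8.78

-8.78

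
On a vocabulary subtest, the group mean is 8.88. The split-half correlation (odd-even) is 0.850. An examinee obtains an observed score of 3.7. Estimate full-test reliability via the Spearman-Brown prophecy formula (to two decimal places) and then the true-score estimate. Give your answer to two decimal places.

4.11

Spearman-Brown: ρ = 2r/(1 + r) = 2(0.850)/(1 + 0.850) = 1.7000/1.850 = 0.9189 → 0.92
Weight the observed score by reliability and the mean by (1 − reliability): T̂ = 0.92·3.7 + 0.08·8.88 = 3.404 + 0.7104 = 4.114.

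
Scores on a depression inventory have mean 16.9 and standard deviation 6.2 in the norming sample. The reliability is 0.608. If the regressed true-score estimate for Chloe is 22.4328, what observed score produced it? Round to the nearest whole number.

T̂ = ρX + (1 − ρ)μ  ⇒  X = (T̂ − (1 − ρ)μ) / ρ
X = (22.4328 − 0.392 × 16.9) / 0.608 = (22.4328 − 6.6248) / 0.608 = 15.8080 / 0.608 = 26.00

26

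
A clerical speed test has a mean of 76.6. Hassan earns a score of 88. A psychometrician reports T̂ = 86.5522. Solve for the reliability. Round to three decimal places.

T̂ = ρX + (1 − ρ)μ  ⇒  T̂ − μ = ρ(X − μ)
ρ = (T̂ − μ)/(X − μ) = (86.5522 − 76.6) / (88 − 76.6) = 9.9522 / 11.4 = 0.87300

0.873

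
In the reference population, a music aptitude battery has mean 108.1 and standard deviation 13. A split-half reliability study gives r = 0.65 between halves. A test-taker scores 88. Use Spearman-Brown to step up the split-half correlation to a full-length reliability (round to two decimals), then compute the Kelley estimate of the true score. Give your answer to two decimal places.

Spearman-Brown: ρ = 2r/(1 + r) = 2(0.65)/(1 + 0.65) = 1.300/1.65 = 0.7879 → 0.79
T̂ = 0.79(88) + 0.21(108.1) = 69.52 + 22.701 = 92.221 → 92.22

92.22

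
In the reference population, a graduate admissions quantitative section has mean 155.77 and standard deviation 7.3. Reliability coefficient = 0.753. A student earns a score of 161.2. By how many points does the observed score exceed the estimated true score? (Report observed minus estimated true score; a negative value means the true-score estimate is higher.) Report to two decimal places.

T̂ = 0.753(161.2) + 0.247(155.77) = 121.3836 + 38.47519 = 159.8588 → 159.859
X − T̂ = 161.2 − 159.859 = 1.341 → 1.34

1.34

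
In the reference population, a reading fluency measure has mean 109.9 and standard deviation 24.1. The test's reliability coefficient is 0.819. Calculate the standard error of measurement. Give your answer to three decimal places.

SEM = SD · √(1 − ρ) = 24.1 × √0.181 = 24.1 × 0.4254 = 10.2531

10.253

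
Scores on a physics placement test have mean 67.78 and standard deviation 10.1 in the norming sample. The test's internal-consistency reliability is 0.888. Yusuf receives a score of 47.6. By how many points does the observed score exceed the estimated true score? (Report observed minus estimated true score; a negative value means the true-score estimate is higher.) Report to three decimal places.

T̂ = ρX + (1 − ρ)μ
  = 0.888 × 47.6 + 0.112 × 67.78
  = 42.2688 + 7.59136
  = 49.86016
  ≈ 49.8602
X − T̂ = 47.6 − 49.8602 = -2.2602 → -2.260

-2.260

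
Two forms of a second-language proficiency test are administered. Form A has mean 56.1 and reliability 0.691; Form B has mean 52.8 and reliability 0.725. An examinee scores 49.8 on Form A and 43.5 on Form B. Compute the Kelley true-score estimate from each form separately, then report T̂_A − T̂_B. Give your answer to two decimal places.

T̂_A = 0.691(49.8) + 0.309(56.1) = 51.7467
T̂_B = 0.725(43.5) + 0.275(52.8) = 46.0575
T̂_A − T̂_B = 5.6892

5.69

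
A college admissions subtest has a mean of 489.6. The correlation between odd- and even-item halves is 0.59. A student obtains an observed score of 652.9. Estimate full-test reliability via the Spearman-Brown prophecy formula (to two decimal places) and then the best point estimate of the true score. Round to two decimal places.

Spearman-Brown: ρ = 2r/(1 + r) = 2(0.59)/(1 + 0.59) = 1.180/1.59 = 0.7421 → 0.74
T̂ = 0.74(652.9) + 0.26(489.6) = 483.146 + 127.296 = 610.442 → 610.44

610.44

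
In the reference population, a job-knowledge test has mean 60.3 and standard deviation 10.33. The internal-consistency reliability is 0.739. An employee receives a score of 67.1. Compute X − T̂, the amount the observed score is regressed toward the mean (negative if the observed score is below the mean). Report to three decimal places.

1.775

T̂ = 0.739(67.1) + 0.261(60.3) = 49.5869 + 15.7383 = 65.32520 → 65.3252
X − T̂ = 67.1 − 65.3252 = 1.7748 → 1.775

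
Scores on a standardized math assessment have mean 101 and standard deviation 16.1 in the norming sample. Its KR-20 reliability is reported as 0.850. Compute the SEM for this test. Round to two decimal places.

SEM = SD · √(1 − ρ) = 16.1 × √0.150 = 16.1 × 0.3873 = 6.236

6.24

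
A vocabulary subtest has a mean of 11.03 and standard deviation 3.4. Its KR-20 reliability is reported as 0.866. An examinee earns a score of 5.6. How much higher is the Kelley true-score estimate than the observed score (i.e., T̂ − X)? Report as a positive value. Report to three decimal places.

T̂ = ρX + (1 − ρ)μ
  = 0.866 × 5.6 + 0.134 × 11.03
  = 4.8496 + 1.47802
  = 6.32762
  ≈ 6.3276
T̂ − X = 6.3276 − 5.6 = 0.7276 → 0.728

0.728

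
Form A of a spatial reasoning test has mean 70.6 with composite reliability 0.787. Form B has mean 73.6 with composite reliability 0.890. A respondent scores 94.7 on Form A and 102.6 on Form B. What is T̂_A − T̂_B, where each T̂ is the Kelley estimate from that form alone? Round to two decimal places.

T̂_A = 0.787(94.7) + 0.213(70.6) = 89.5667
T̂_B = 0.890(102.6) + 0.110(73.6) = 99.4100
T̂_A − T̂_B = -9.8433

-9.84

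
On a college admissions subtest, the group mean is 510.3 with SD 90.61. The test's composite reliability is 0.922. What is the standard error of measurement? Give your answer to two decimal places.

25.31

SEM = SD · √(1 − ρ) = 90.61 × √0.078 = 90.61 × 0.2793 = 25.306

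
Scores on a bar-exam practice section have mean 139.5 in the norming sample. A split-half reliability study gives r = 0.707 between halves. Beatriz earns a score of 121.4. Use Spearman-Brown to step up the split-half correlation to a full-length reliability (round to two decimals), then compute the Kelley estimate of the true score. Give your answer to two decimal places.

Spearman-Brown: ρ = 2r/(1 + r) = 2(0.707)/(1 + 0.707) = 1.4140/1.707 = 0.8284 → 0.83
T̂ = 0.83(121.4) + 0.17(139.5) = 100.762 + 23.715 = 124.477 → 124.48

124.48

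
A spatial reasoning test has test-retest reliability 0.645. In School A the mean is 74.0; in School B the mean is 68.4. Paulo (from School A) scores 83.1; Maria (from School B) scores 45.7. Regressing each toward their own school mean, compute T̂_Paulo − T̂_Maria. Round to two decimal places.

26.11

T̂_Paulo = 0.645(83.1) + 0.355(74.0) = 79.8695
T̂_Maria = 0.645(45.7) + 0.355(68.4) = 53.7585
Difference = 79.8695 − 53.7585 = 26.1110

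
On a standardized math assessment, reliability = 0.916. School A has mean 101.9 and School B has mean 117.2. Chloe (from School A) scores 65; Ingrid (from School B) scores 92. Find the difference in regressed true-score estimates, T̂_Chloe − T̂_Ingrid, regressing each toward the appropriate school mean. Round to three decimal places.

T̂_Chloe = 0.916(65) + 0.084(101.9) = 68.09960
T̂_Ingrid = 0.916(92) + 0.084(117.2) = 94.11680
Difference = 68.09960 − 94.11680 = -26.01720

-26.017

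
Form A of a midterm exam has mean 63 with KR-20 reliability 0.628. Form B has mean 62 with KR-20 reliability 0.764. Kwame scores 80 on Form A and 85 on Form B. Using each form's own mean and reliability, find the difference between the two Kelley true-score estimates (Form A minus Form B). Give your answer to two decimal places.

T̂_A = 0.628(80) + 0.372(63) = 73.6760
T̂_B = 0.764(85) + 0.236(62) = 79.5720
T̂_A − T̂_B = -5.8960

-5.90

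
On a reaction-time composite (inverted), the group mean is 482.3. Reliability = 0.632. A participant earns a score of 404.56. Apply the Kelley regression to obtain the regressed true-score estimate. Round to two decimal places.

T̂ = ρX + (1 − ρ)μ
  = 0.632 × 404.56 + 0.368 × 482.3
  = 255.68192 + 177.4864
  = 433.168
  ≈ 433.17

433.17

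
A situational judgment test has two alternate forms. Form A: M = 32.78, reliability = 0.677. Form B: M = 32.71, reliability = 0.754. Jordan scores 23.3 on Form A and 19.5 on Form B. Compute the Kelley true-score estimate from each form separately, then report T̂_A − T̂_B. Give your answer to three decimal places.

T̂_A = 0.677(23.3) + 0.323(32.78) = 26.36204
T̂_B = 0.754(19.5) + 0.246(32.71) = 22.74966
T̂_A − T̂_B = 3.61238

3.612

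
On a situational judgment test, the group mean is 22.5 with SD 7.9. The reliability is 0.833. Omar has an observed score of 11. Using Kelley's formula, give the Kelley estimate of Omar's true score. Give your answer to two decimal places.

12.92

Regress the observed score toward the mean by the unreliability: T̂ = 0.833·11 + 0.167·22.5 = 9.163 + 3.7575 = 12.921.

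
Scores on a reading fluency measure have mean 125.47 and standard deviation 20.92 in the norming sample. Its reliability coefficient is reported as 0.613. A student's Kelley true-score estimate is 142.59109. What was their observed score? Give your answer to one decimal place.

T̂ = ρX + (1 − ρ)μ  ⇒  X = (T̂ − (1 − ρ)μ) / ρ
X = (142.59109 − 0.387 × 125.47) / 0.613 = (142.59109 − 48.55689) / 0.613 = 94.03420 / 0.613 = 153.400

153.4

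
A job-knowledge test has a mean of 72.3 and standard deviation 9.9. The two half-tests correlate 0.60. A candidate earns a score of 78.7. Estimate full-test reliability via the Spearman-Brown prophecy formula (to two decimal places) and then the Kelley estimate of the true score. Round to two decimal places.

77.10

Spearman-Brown: ρ = 2r/(1 + r) = 2(0.60)/(1 + 0.60) = 1.200/1.60 = 0.7500 → 0.75
T̂ = ρX + (1 − ρ)μ
  = 0.75 × 78.7 + 0.25 × 72.3
  = 59.025 + 18.075
  = 77.100
  ≈ 77.10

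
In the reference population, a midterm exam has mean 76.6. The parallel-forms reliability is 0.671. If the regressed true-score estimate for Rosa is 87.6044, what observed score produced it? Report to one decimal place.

93.0

T̂ = ρX + (1 − ρ)μ  ⇒  X = (T̂ − (1 − ρ)μ) / ρ
X = (87.6044 − 0.329 × 76.6) / 0.671 = (87.6044 − 25.2014) / 0.671 = 62.4030 / 0.671 = 93.000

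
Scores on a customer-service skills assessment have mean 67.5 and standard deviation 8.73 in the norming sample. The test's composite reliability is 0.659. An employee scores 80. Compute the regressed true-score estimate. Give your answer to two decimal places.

75.74

T̂ = ρX + (1 − ρ)μ
  = 0.659 × 80 + 0.341 × 67.5
  = 52.720 + 23.0175
  = 75.737
  ≈ 75.74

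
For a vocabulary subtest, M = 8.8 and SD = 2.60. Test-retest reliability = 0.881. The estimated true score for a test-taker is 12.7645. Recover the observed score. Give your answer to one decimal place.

T̂ = ρX + (1 − ρ)μ  ⇒  X = (T̂ − (1 − ρ)μ) / ρ
X = (12.7645 − 0.119 × 8.8) / 0.881 = (12.7645 − 1.0472) / 0.881 = 11.7173 / 0.881 = 13.300

13.3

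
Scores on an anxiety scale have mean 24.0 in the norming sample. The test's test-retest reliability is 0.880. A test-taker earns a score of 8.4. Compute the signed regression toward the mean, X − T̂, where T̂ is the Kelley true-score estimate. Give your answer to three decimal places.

Weight the observed score by reliability and the mean by (1 − reliability): T̂ = 0.880·8.4 + 0.120·24.0 = 7.3920 + 2.8800 = 10.27200.
X − T̂ = 8.4 − 10.2720 = -1.8720 → -1.872

-1.872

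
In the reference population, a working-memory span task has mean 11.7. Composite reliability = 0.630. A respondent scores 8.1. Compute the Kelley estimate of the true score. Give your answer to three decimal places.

9.432

T̂ = ρX + (1 − ρ)μ
  = 0.630 × 8.1 + 0.370 × 11.7
  = 5.1030 + 4.3290
  = 9.4320
  ≈ 9.432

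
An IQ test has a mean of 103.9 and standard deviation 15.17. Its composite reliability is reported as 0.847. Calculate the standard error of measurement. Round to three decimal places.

SEM = SD · √(1 − ρ) = 15.17 × √0.153 = 15.17 × 0.3912 = 5.9338

5.934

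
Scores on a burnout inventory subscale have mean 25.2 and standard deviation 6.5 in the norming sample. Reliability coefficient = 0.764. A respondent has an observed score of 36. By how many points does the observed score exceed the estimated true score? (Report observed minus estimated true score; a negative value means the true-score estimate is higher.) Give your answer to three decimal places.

Kelley's formula gives T̂ = 0.764·36 + 0.236·25.2 = 27.504 + 5.9472 = 33.45120.
X − T̂ = 36 − 33.4512 = 2.5488 → 2.549

2.549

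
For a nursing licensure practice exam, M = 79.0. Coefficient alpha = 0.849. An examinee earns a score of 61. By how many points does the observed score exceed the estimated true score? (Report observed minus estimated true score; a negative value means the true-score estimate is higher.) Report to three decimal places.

-2.718

Regress the observed score toward the mean by the unreliability: T̂ = 0.849·61 + 0.151·79.0 = 51.789 + 11.9290 = 63.71800.
X − T̂ = 61 − 63.7180 = -2.7180 → -2.718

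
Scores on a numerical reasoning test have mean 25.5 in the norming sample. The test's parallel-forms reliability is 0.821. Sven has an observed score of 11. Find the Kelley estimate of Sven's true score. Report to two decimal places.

T̂ = ρX + (1 − ρ)μ
  = 0.821 × 11 + 0.179 × 25.5
  = 9.031 + 4.5645
  = 13.595
  ≈ 13.60

13.60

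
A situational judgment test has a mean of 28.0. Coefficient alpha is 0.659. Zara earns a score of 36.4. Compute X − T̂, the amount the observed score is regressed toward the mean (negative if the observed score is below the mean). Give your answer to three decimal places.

T̂ = 0.659(36.4) + 0.341(28.0) = 23.9876 + 9.5480 = 33.53560 → 33.5356
X − T̂ = 36.4 − 33.5356 = 2.8644 → 2.864

2.864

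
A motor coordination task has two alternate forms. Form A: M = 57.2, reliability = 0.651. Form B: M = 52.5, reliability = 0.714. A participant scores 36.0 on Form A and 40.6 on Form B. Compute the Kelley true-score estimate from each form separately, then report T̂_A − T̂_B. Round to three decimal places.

T̂_A = 0.651(36.0) + 0.349(57.2) = 43.39880
T̂_B = 0.714(40.6) + 0.286(52.5) = 44.00340
T̂_A − T̂_B = -0.60460

-0.605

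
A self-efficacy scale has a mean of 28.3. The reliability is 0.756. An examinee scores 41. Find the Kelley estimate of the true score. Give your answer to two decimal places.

T̂ = ρX + (1 − ρ)μ
  = 0.756 × 41 + 0.244 × 28.3
  = 30.996 + 6.9052
  = 37.901
  ≈ 37.90

37.90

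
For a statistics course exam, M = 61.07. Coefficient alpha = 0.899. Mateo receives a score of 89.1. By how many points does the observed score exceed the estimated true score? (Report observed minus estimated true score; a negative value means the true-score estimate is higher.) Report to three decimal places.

2.831

T̂ = 0.899(89.1) + 0.101(61.07) = 80.1009 + 6.16807 = 86.26897 → 86.2690
X − T̂ = 89.1 − 86.2690 = 2.8310 → 2.831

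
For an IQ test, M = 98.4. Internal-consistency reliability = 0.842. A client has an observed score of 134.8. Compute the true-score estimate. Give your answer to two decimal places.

T̂ = 0.842(134.8) + 0.158(98.4) = 113.5016 + 15.5472 = 129.049 → 129.05

129.05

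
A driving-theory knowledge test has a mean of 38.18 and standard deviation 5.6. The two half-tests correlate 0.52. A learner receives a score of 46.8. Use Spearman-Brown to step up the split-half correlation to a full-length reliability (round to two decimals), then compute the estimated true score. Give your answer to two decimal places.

Spearman-Brown: ρ = 2r/(1 + r) = 2(0.52)/(1 + 0.52) = 1.040/1.52 = 0.6842 → 0.68
T̂ = ρX + (1 − ρ)μ
  = 0.68 × 46.8 + 0.32 × 38.18
  = 31.824 + 12.2176
  = 44.042
  ≈ 44.04

44.04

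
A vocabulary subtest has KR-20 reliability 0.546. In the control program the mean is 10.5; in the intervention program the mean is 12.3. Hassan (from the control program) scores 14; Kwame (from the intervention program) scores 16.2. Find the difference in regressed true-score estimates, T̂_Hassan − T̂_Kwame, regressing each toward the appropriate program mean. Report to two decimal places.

T̂_Hassan = 0.546(14) + 0.454(10.5) = 12.4110
T̂_Kwame = 0.546(16.2) + 0.454(12.3) = 14.4294
Difference = 12.4110 − 14.4294 = -2.0184

-2.02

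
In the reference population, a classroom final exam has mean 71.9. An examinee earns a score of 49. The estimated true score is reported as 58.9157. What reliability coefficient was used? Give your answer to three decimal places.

0.567

T̂ = ρX + (1 − ρ)μ  ⇒  T̂ − μ = ρ(X − μ)
ρ = (T̂ − μ)/(X − μ) = (58.9157 − 71.9) / (49 − 71.9) = -12.9843 / -22.9 = 0.56700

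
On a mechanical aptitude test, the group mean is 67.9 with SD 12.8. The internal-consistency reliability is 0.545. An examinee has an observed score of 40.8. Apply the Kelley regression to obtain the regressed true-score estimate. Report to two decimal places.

53.13

T̂ = 0.545(40.8) + 0.455(67.9) = 22.2360 + 30.8945 = 53.131 → 53.13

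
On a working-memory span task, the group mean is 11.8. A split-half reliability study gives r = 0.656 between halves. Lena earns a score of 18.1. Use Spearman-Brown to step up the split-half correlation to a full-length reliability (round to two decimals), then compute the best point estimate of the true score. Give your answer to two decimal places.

Spearman-Brown: ρ = 2r/(1 + r) = 2(0.656)/(1 + 0.656) = 1.3120/1.656 = 0.7923 → 0.79
T̂ = ρX + (1 − ρ)μ
  = 0.79 × 18.1 + 0.21 × 11.8
  = 14.299 + 2.478
  = 16.777
  ≈ 16.78

16.78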